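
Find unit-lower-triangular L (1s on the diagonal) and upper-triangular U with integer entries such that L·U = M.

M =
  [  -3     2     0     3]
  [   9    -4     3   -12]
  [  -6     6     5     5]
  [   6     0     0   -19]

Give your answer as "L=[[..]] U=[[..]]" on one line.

  row1 -= -3·row0 → [0,2,3,-3]
  row2 -= 2·row0 → [0,2,5,-1]
  row3 -= -2·row0 → [0,4,0,-13]
  row2 -= 1·row1 → [0,0,2,2]
  row3 -= 2·row1 → [0,0,-6,-7]
  row3 -= -3·row2 → [0,0,0,-1]

L=[[1,0,0,0],[-3,1,0,0],[2,1,1,0],[-2,2,-3,1]] U=[[-3,2,0,3],[0,2,3,-3],[0,0,2,2],[0,0,0,-1]]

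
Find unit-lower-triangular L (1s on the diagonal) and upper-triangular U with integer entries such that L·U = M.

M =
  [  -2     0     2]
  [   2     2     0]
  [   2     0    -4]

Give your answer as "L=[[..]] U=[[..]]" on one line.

  r1 -= -1·r0 → [0,2,2]
  r2 -= -1·r0 → [0,0,-2]
  r2 -= 0·r1 → [0,0,-2]

L=[[1,0,0],[-1,1,0],[-1,0,1]] U=[[-2,0,2],[0,2,2],[0,0,-2]]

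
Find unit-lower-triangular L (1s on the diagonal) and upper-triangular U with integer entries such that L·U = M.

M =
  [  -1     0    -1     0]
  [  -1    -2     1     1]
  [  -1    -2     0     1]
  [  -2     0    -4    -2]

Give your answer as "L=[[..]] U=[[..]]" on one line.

L=[[1,0,0,0],[1,1,0,0],[1,1,1,0],[2,0,2,1]] U=[[-1,0,-1,0],[0,-2,2,1],[0,0,-1,0],[0,0,0,-2]]

  row1 -= 1·row0 → [0,-2,2,1]
  row2 -= 1·row0 → [0,-2,1,1]
  row3 -= 2·row0 → [0,0,-2,-2]
  row2 -= 1·row1 → [0,0,-1,0]
  row3 -= 0·row1 → [0,0,-2,-2]
  row3 -= 2·row2 → [0,0,0,-2]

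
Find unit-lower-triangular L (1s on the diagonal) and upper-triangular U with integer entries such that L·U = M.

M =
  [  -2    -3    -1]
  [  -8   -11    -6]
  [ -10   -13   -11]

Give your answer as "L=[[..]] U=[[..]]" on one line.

  r1 -= 4·r0 → [0,1,-2]
  r2 -= 5·r0 → [0,2,-6]
  r2 -= 2·r1 → [0,0,-2]

L=[[1,0,0],[4,1,0],[5,2,1]] U=[[-2,-3,-1],[0,1,-2],[0,0,-2]]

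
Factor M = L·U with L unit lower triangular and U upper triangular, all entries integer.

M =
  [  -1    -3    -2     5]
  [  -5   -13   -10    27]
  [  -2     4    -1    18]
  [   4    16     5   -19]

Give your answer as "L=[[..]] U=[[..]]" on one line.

L=[[1,0,0,0],[5,1,0,0],[2,5,1,0],[-4,2,-1,1]] U=[[-1,-3,-2,5],[0,2,0,2],[0,0,3,-2],[0,0,0,-5]]

  R1 -= 5·R0 → [0,2,0,2]
  R2 -= 2·R0 → [0,10,3,8]
  R3 -= -4·R0 → [0,4,-3,1]
  R2 -= 5·R1 → [0,0,3,-2]
  R3 -= 2·R1 → [0,0,-3,-3]
  R3 -= -1·R2 → [0,0,0,-5]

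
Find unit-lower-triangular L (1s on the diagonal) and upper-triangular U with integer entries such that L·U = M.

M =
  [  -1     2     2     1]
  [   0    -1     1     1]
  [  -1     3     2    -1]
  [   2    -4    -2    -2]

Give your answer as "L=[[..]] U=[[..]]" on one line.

  R1 -= 0·R0 → [0,-1,1,1]
  R2 -= 1·R0 → [0,1,0,-2]
  R3 -= -2·R0 → [0,0,2,0]
  R2 -= -1·R1 → [0,0,1,-1]
  R3 -= 0·R1 → [0,0,2,0]
  R3 -= 2·R2 → [0,0,0,2]

L=[[1,0,0,0],[0,1,0,0],[1,-1,1,0],[-2,0,2,1]] U=[[-1,2,2,1],[0,-1,1,1],[0,0,1,-1],[0,0,0,2]]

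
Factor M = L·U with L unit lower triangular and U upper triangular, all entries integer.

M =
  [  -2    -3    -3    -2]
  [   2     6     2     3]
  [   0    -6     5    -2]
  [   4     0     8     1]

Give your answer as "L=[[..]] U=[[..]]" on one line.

L=[[1,0,0,0],[-1,1,0,0],[0,-2,1,0],[-2,-2,0,1]] U=[[-2,-3,-3,-2],[0,3,-1,1],[0,0,3,0],[0,0,0,-1]]

  r1 -= -1·r0 → [0,3,-1,1]
  r2 -= 0·r0 → [0,-6,5,-2]
  r3 -= -2·r0 → [0,-6,2,-3]
  r2 -= -2·r1 → [0,0,3,0]
  r3 -= -2·r1 → [0,0,0,-1]
  r3 -= 0·r2 → [0,0,0,-1]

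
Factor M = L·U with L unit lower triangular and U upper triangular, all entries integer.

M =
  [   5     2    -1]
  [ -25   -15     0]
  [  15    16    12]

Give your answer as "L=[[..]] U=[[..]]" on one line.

L=[[1,0,0],[-5,1,0],[3,-2,1]] U=[[5,2,-1],[0,-5,-5],[0,0,5]]

  r1 -= -5·r0 → [0,-5,-5]
  r2 -= 3·r0 → [0,10,15]
  r2 -= -2·r1 → [0,0,5]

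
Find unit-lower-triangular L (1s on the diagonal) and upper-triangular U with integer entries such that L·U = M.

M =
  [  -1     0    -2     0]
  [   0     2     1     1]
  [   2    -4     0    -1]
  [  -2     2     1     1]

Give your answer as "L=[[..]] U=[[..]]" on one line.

L=[[1,0,0,0],[0,1,0,0],[-2,-2,1,0],[2,1,-2,1]] U=[[-1,0,-2,0],[0,2,1,1],[0,0,-2,1],[0,0,0,2]]

  r1 -= 0·r0 → [0,2,1,1]
  r2 -= -2·r0 → [0,-4,-4,-1]
  r3 -= 2·r0 → [0,2,5,1]
  r2 -= -2·r1 → [0,0,-2,1]
  r3 -= 1·r1 → [0,0,4,0]
  r3 -= -2·r2 → [0,0,0,2]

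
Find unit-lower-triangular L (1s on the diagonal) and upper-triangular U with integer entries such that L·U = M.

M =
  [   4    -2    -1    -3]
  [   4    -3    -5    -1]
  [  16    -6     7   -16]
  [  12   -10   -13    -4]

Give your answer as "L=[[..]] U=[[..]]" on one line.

  r1 -= 1·r0 → [0,-1,-4,2]
  r2 -= 4·r0 → [0,2,11,-4]
  r3 -= 3·r0 → [0,-4,-10,5]
  r2 -= -2·r1 → [0,0,3,0]
  r3 -= 4·r1 → [0,0,6,-3]
  r3 -= 2·r2 → [0,0,0,-3]

L=[[1,0,0,0],[1,1,0,0],[4,-2,1,0],[3,4,2,1]] U=[[4,-2,-1,-3],[0,-1,-4,2],[0,0,3,0],[0,0,0,-3]]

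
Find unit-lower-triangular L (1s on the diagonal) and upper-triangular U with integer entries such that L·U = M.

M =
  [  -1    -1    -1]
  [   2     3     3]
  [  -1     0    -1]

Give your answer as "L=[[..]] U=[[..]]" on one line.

L=[[1,0,0],[-2,1,0],[1,1,1]] U=[[-1,-1,-1],[0,1,1],[0,0,-1]]

  r1 -= -2·r0 → [0,1,1]
  r2 -= 1·r0 → [0,1,0]
  r2 -= 1·r1 → [0,0,-1]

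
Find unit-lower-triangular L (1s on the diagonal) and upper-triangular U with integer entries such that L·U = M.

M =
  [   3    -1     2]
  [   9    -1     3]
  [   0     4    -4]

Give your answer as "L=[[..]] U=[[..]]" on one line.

  r1 -= 3·r0 → [0,2,-3]
  r2 -= 0·r0 → [0,4,-4]
  r2 -= 2·r1 → [0,0,2]

L=[[1,0,0],[3,1,0],[0,2,1]] U=[[3,-1,2],[0,2,-3],[0,0,2]]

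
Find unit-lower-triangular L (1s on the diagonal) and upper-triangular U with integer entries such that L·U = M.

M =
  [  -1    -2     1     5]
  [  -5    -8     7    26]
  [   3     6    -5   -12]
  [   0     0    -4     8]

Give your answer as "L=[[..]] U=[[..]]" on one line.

L=[[1,0,0,0],[5,1,0,0],[-3,0,1,0],[0,0,2,1]] U=[[-1,-2,1,5],[0,2,2,1],[0,0,-2,3],[0,0,0,2]]

  r1 -= 5·r0 → [0,2,2,1]
  r2 -= -3·r0 → [0,0,-2,3]
  r3 -= 0·r0 → [0,0,-4,8]
  r2 -= 0·r1 → [0,0,-2,3]
  r3 -= 0·r1 → [0,0,-4,8]
  r3 -= 2·r2 → [0,0,0,2]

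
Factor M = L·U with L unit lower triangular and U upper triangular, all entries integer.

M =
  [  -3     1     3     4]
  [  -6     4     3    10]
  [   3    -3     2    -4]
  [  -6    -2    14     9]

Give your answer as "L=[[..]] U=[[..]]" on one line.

  r1 -= 2·r0 → [0,2,-3,2]
  r2 -= -1·r0 → [0,-2,5,0]
  r3 -= 2·r0 → [0,-4,8,1]
  r2 -= -1·r1 → [0,0,2,2]
  r3 -= -2·r1 → [0,0,2,5]
  r3 -= 1·r2 → [0,0,0,3]

L=[[1,0,0,0],[2,1,0,0],[-1,-1,1,0],[2,-2,1,1]] U=[[-3,1,3,4],[0,2,-3,2],[0,0,2,2],[0,0,0,3]]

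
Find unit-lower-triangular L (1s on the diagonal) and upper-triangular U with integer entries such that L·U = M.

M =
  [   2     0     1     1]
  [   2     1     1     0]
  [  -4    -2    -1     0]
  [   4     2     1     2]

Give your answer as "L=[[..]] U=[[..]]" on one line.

L=[[1,0,0,0],[1,1,0,0],[-2,-2,1,0],[2,2,-1,1]] U=[[2,0,1,1],[0,1,0,-1],[0,0,1,0],[0,0,0,2]]

  row1 -= 1·row0 → [0,1,0,-1]
  row2 -= -2·row0 → [0,-2,1,2]
  row3 -= 2·row0 → [0,2,-1,0]
  row2 -= -2·row1 → [0,0,1,0]
  row3 -= 2·row1 → [0,0,-1,2]
  row3 -= -1·row2 → [0,0,0,2]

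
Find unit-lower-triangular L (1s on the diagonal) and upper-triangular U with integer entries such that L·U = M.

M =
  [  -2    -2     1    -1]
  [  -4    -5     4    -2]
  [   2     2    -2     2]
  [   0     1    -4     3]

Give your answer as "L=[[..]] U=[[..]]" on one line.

  R1 -= 2·R0 → [0,-1,2,0]
  R2 -= -1·R0 → [0,0,-1,1]
  R3 -= 0·R0 → [0,1,-4,3]
  R2 -= 0·R1 → [0,0,-1,1]
  R3 -= -1·R1 → [0,0,-2,3]
  R3 -= 2·R2 → [0,0,0,1]

L=[[1,0,0,0],[2,1,0,0],[-1,0,1,0],[0,-1,2,1]] U=[[-2,-2,1,-1],[0,-1,2,0],[0,0,-1,1],[0,0,0,1]]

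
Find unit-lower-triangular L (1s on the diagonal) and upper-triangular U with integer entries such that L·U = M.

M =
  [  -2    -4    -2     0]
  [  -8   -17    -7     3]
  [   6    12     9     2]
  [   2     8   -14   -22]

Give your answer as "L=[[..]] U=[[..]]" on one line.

  R1 -= 4·R0 → [0,-1,1,3]
  R2 -= -3·R0 → [0,0,3,2]
  R3 -= -1·R0 → [0,4,-16,-22]
  R2 -= 0·R1 → [0,0,3,2]
  R3 -= -4·R1 → [0,0,-12,-10]
  R3 -= -4·R2 → [0,0,0,-2]

L=[[1,0,0,0],[4,1,0,0],[-3,0,1,0],[-1,-4,-4,1]] U=[[-2,-4,-2,0],[0,-1,1,3],[0,0,3,2],[0,0,0,-2]]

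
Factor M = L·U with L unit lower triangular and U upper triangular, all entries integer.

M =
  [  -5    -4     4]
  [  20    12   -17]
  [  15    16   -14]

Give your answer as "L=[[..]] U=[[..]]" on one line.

L=[[1,0,0],[-4,1,0],[-3,-1,1]] U=[[-5,-4,4],[0,-4,-1],[0,0,-3]]

  row1 -= -4·row0 → [0,-4,-1]
  row2 -= -3·row0 → [0,4,-2]
  row2 -= -1·row1 → [0,0,-3]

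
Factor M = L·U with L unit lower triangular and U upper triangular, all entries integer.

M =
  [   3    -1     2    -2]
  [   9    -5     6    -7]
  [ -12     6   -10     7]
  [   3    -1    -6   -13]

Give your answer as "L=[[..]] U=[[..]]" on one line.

L=[[1,0,0,0],[3,1,0,0],[-4,-1,1,0],[1,0,4,1]] U=[[3,-1,2,-2],[0,-2,0,-1],[0,0,-2,-2],[0,0,0,-3]]

  r1 -= 3·r0 → [0,-2,0,-1]
  r2 -= -4·r0 → [0,2,-2,-1]
  r3 -= 1·r0 → [0,0,-8,-11]
  r2 -= -1·r1 → [0,0,-2,-2]
  r3 -= 0·r1 → [0,0,-8,-11]
  r3 -= 4·r2 → [0,0,0,-3]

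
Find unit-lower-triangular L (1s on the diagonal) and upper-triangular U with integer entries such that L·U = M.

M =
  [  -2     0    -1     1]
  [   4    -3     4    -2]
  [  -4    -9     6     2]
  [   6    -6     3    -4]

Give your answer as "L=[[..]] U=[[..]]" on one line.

  R1 -= -2·R0 → [0,-3,2,0]
  R2 -= 2·R0 → [0,-9,8,0]
  R3 -= -3·R0 → [0,-6,0,-1]
  R2 -= 3·R1 → [0,0,2,0]
  R3 -= 2·R1 → [0,0,-4,-1]
  R3 -= -2·R2 → [0,0,0,-1]

L=[[1,0,0,0],[-2,1,0,0],[2,3,1,0],[-3,2,-2,1]] U=[[-2,0,-1,1],[0,-3,2,0],[0,0,2,0],[0,0,0,-1]]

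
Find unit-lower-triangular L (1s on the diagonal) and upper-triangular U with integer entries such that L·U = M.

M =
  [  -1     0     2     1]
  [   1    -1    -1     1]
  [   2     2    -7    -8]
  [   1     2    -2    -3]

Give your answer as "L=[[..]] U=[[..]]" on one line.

  R1 -= -1·R0 → [0,-1,1,2]
  R2 -= -2·R0 → [0,2,-3,-6]
  R3 -= -1·R0 → [0,2,0,-2]
  R2 -= -2·R1 → [0,0,-1,-2]
  R3 -= -2·R1 → [0,0,2,2]
  R3 -= -2·R2 → [0,0,0,-2]

L=[[1,0,0,0],[-1,1,0,0],[-2,-2,1,0],[-1,-2,-2,1]] U=[[-1,0,2,1],[0,-1,1,2],[0,0,-1,-2],[0,0,0,-2]]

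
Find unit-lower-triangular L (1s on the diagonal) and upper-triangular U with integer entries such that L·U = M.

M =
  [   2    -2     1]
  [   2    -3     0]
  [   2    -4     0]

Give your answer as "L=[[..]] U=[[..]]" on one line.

  R1 -= 1·R0 → [0,-1,-1]
  R2 -= 1·R0 → [0,-2,-1]
  R2 -= 2·R1 → [0,0,1]

L=[[1,0,0],[1,1,0],[1,2,1]] U=[[2,-2,1],[0,-1,-1],[0,0,1]]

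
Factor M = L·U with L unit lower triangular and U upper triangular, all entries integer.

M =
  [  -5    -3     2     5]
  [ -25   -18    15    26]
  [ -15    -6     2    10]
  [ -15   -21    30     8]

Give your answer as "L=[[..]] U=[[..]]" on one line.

  row1 -= 5·row0 → [0,-3,5,1]
  row2 -= 3·row0 → [0,3,-4,-5]
  row3 -= 3·row0 → [0,-12,24,-7]
  row2 -= -1·row1 → [0,0,1,-4]
  row3 -= 4·row1 → [0,0,4,-11]
  row3 -= 4·row2 → [0,0,0,5]

L=[[1,0,0,0],[5,1,0,0],[3,-1,1,0],[3,4,4,1]] U=[[-5,-3,2,5],[0,-3,5,1],[0,0,1,-4],[0,0,0,5]]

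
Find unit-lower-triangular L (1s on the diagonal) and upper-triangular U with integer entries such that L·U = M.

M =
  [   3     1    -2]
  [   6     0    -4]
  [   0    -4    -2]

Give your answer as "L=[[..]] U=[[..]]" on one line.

L=[[1,0,0],[2,1,0],[0,2,1]] U=[[3,1,-2],[0,-2,0],[0,0,-2]]

  row1 -= 2·row0 → [0,-2,0]
  row2 -= 0·row0 → [0,-4,-2]
  row2 -= 2·row1 → [0,0,-2]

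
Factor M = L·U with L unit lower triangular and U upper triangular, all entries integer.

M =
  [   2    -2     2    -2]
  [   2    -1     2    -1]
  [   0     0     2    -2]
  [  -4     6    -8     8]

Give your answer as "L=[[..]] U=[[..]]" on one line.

L=[[1,0,0,0],[1,1,0,0],[0,0,1,0],[-2,2,-2,1]] U=[[2,-2,2,-2],[0,1,0,1],[0,0,2,-2],[0,0,0,-2]]

  row1 -= 1·row0 → [0,1,0,1]
  row2 -= 0·row0 → [0,0,2,-2]
  row3 -= -2·row0 → [0,2,-4,4]
  row2 -= 0·row1 → [0,0,2,-2]
  row3 -= 2·row1 → [0,0,-4,2]
  row3 -= -2·row2 → [0,0,0,-2]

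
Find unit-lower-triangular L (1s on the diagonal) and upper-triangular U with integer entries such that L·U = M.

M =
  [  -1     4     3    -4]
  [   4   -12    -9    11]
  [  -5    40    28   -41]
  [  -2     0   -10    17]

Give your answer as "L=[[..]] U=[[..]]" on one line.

L=[[1,0,0,0],[-4,1,0,0],[5,5,1,0],[2,-2,5,1]] U=[[-1,4,3,-4],[0,4,3,-5],[0,0,-2,4],[0,0,0,-5]]

  row1 -= -4·row0 → [0,4,3,-5]
  row2 -= 5·row0 → [0,20,13,-21]
  row3 -= 2·row0 → [0,-8,-16,25]
  row2 -= 5·row1 → [0,0,-2,4]
  row3 -= -2·row1 → [0,0,-10,15]
  row3 -= 5·row2 → [0,0,0,-5]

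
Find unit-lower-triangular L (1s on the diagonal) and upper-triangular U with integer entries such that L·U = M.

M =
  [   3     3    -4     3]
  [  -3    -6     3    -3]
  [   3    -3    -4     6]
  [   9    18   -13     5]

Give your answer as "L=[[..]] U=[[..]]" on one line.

  R1 -= -1·R0 → [0,-3,-1,0]
  R2 -= 1·R0 → [0,-6,0,3]
  R3 -= 3·R0 → [0,9,-1,-4]
  R2 -= 2·R1 → [0,0,2,3]
  R3 -= -3·R1 → [0,0,-4,-4]
  R3 -= -2·R2 → [0,0,0,2]

L=[[1,0,0,0],[-1,1,0,0],[1,2,1,0],[3,-3,-2,1]] U=[[3,3,-4,3],[0,-3,-1,0],[0,0,2,3],[0,0,0,2]]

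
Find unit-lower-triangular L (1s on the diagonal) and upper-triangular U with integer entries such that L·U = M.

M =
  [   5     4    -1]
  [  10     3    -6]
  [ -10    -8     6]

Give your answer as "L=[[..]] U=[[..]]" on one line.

  R1 -= 2·R0 → [0,-5,-4]
  R2 -= -2·R0 → [0,0,4]
  R2 -= 0·R1 → [0,0,4]

L=[[1,0,0],[2,1,0],[-2,0,1]] U=[[5,4,-1],[0,-5,-4],[0,0,4]]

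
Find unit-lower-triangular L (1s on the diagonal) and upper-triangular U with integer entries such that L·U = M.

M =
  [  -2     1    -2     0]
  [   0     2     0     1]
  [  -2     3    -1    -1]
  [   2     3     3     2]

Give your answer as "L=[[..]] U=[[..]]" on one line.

L=[[1,0,0,0],[0,1,0,0],[1,1,1,0],[-1,2,1,1]] U=[[-2,1,-2,0],[0,2,0,1],[0,0,1,-2],[0,0,0,2]]

  r1 -= 0·r0 → [0,2,0,1]
  r2 -= 1·r0 → [0,2,1,-1]
  r3 -= -1·r0 → [0,4,1,2]
  r2 -= 1·r1 → [0,0,1,-2]
  r3 -= 2·r1 → [0,0,1,0]
  r3 -= 1·r2 → [0,0,0,2]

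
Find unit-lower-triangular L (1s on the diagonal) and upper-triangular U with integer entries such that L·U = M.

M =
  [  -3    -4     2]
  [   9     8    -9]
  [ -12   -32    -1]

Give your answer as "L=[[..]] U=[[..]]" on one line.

  row1 -= -3·row0 → [0,-4,-3]
  row2 -= 4·row0 → [0,-16,-9]
  row2 -= 4·row1 → [0,0,3]

L=[[1,0,0],[-3,1,0],[4,4,1]] U=[[-3,-4,2],[0,-4,-3],[0,0,3]]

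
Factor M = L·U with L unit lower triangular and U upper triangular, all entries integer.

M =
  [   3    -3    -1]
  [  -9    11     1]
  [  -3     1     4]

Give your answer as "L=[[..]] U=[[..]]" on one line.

L=[[1,0,0],[-3,1,0],[-1,-1,1]] U=[[3,-3,-1],[0,2,-2],[0,0,1]]

  r1 -= -3·r0 → [0,2,-2]
  r2 -= -1·r0 → [0,-2,3]
  r2 -= -1·r1 → [0,0,1]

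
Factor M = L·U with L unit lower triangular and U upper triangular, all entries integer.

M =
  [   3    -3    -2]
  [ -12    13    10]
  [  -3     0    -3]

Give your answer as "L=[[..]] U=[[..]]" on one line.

L=[[1,0,0],[-4,1,0],[-1,-3,1]] U=[[3,-3,-2],[0,1,2],[0,0,1]]

  R1 -= -4·R0 → [0,1,2]
  R2 -= -1·R0 → [0,-3,-5]
  R2 -= -3·R1 → [0,0,1]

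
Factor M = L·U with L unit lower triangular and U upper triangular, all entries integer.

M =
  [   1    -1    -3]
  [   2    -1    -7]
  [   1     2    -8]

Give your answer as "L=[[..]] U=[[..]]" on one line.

L=[[1,0,0],[2,1,0],[1,3,1]] U=[[1,-1,-3],[0,1,-1],[0,0,-2]]

  r1 -= 2·r0 → [0,1,-1]
  r2 -= 1·r0 → [0,3,-5]
  r2 -= 3·r1 → [0,0,-2]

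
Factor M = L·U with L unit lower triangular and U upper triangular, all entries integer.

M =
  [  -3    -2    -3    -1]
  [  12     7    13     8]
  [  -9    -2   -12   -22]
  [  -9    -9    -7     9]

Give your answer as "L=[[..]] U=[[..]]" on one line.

  R1 -= -4·R0 → [0,-1,1,4]
  R2 -= 3·R0 → [0,4,-3,-19]
  R3 -= 3·R0 → [0,-3,2,12]
  R2 -= -4·R1 → [0,0,1,-3]
  R3 -= 3·R1 → [0,0,-1,0]
  R3 -= -1·R2 → [0,0,0,-3]

L=[[1,0,0,0],[-4,1,0,0],[3,-4,1,0],[3,3,-1,1]] U=[[-3,-2,-3,-1],[0,-1,1,4],[0,0,1,-3],[0,0,0,-3]]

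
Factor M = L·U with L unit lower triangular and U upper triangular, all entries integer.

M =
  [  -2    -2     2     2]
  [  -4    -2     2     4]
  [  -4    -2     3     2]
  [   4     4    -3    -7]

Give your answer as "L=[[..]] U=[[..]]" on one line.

  row1 -= 2·row0 → [0,2,-2,0]
  row2 -= 2·row0 → [0,2,-1,-2]
  row3 -= -2·row0 → [0,0,1,-3]
  row2 -= 1·row1 → [0,0,1,-2]
  row3 -= 0·row1 → [0,0,1,-3]
  row3 -= 1·row2 → [0,0,0,-1]

L=[[1,0,0,0],[2,1,0,0],[2,1,1,0],[-2,0,1,1]] U=[[-2,-2,2,2],[0,2,-2,0],[0,0,1,-2],[0,0,0,-1]]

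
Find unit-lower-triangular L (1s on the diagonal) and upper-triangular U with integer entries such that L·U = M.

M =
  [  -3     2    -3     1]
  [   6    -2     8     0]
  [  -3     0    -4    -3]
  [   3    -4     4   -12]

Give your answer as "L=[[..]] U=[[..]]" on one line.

  r1 -= -2·r0 → [0,2,2,2]
  r2 -= 1·r0 → [0,-2,-1,-4]
  r3 -= -1·r0 → [0,-2,1,-11]
  r2 -= -1·r1 → [0,0,1,-2]
  r3 -= -1·r1 → [0,0,3,-9]
  r3 -= 3·r2 → [0,0,0,-3]

L=[[1,0,0,0],[-2,1,0,0],[1,-1,1,0],[-1,-1,3,1]] U=[[-3,2,-3,1],[0,2,2,2],[0,0,1,-2],[0,0,0,-3]]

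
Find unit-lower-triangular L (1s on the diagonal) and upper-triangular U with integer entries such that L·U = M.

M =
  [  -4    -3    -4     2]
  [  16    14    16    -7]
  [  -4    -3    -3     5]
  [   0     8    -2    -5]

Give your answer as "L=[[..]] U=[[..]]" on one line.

  R1 -= -4·R0 → [0,2,0,1]
  R2 -= 1·R0 → [0,0,1,3]
  R3 -= 0·R0 → [0,8,-2,-5]
  R2 -= 0·R1 → [0,0,1,3]
  R3 -= 4·R1 → [0,0,-2,-9]
  R3 -= -2·R2 → [0,0,0,-3]

L=[[1,0,0,0],[-4,1,0,0],[1,0,1,0],[0,4,-2,1]] U=[[-4,-3,-4,2],[0,2,0,1],[0,0,1,3],[0,0,0,-3]]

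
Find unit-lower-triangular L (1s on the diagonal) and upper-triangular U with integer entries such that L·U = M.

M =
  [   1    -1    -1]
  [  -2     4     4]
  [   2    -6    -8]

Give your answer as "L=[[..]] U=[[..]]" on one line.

L=[[1,0,0],[-2,1,0],[2,-2,1]] U=[[1,-1,-1],[0,2,2],[0,0,-2]]

  row1 -= -2·row0 → [0,2,2]
  row2 -= 2·row0 → [0,-4,-6]
  row2 -= -2·row1 → [0,0,-2]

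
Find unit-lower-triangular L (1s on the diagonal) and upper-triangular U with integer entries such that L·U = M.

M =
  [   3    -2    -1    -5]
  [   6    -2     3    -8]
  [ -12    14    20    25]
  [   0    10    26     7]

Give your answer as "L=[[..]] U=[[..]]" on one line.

L=[[1,0,0,0],[2,1,0,0],[-4,3,1,0],[0,5,1,1]] U=[[3,-2,-1,-5],[0,2,5,2],[0,0,1,-1],[0,0,0,-2]]

  r1 -= 2·r0 → [0,2,5,2]
  r2 -= -4·r0 → [0,6,16,5]
  r3 -= 0·r0 → [0,10,26,7]
  r2 -= 3·r1 → [0,0,1,-1]
  r3 -= 5·r1 → [0,0,1,-3]
  r3 -= 1·r2 → [0,0,0,-2]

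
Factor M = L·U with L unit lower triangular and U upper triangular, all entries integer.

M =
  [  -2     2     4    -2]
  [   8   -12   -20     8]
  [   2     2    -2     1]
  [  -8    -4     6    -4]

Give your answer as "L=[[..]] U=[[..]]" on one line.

  R1 -= -4·R0 → [0,-4,-4,0]
  R2 -= -1·R0 → [0,4,2,-1]
  R3 -= 4·R0 → [0,-12,-10,4]
  R2 -= -1·R1 → [0,0,-2,-1]
  R3 -= 3·R1 → [0,0,2,4]
  R3 -= -1·R2 → [0,0,0,3]

L=[[1,0,0,0],[-4,1,0,0],[-1,-1,1,0],[4,3,-1,1]] U=[[-2,2,4,-2],[0,-4,-4,0],[0,0,-2,-1],[0,0,0,3]]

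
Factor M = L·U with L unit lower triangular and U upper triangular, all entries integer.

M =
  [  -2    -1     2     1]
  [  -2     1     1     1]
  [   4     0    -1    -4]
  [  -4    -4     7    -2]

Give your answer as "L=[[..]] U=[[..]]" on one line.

L=[[1,0,0,0],[1,1,0,0],[-2,-1,1,0],[2,-1,1,1]] U=[[-2,-1,2,1],[0,2,-1,0],[0,0,2,-2],[0,0,0,-2]]

  r1 -= 1·r0 → [0,2,-1,0]
  r2 -= -2·r0 → [0,-2,3,-2]
  r3 -= 2·r0 → [0,-2,3,-4]
  r2 -= -1·r1 → [0,0,2,-2]
  r3 -= -1·r1 → [0,0,2,-4]
  r3 -= 1·r2 → [0,0,0,-2]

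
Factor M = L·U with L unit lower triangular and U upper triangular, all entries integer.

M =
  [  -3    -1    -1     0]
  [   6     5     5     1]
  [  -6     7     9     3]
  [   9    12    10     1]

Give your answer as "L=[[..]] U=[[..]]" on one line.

L=[[1,0,0,0],[-2,1,0,0],[2,3,1,0],[-3,3,-1,1]] U=[[-3,-1,-1,0],[0,3,3,1],[0,0,2,0],[0,0,0,-2]]

  row1 -= -2·row0 → [0,3,3,1]
  row2 -= 2·row0 → [0,9,11,3]
  row3 -= -3·row0 → [0,9,7,1]
  row2 -= 3·row1 → [0,0,2,0]
  row3 -= 3·row1 → [0,0,-2,-2]
  row3 -= -1·row2 → [0,0,0,-2]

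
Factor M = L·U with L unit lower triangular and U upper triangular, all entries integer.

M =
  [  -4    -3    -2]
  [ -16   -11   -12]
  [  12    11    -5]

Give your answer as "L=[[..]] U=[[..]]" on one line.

L=[[1,0,0],[4,1,0],[-3,2,1]] U=[[-4,-3,-2],[0,1,-4],[0,0,-3]]

  r1 -= 4·r0 → [0,1,-4]
  r2 -= -3·r0 → [0,2,-11]
  r2 -= 2·r1 → [0,0,-3]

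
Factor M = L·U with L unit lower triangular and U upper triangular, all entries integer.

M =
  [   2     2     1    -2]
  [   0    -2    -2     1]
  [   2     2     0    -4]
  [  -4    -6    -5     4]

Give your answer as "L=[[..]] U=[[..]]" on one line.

L=[[1,0,0,0],[0,1,0,0],[1,0,1,0],[-2,1,1,1]] U=[[2,2,1,-2],[0,-2,-2,1],[0,0,-1,-2],[0,0,0,1]]

  R1 -= 0·R0 → [0,-2,-2,1]
  R2 -= 1·R0 → [0,0,-1,-2]
  R3 -= -2·R0 → [0,-2,-3,0]
  R2 -= 0·R1 → [0,0,-1,-2]
  R3 -= 1·R1 → [0,0,-1,-1]
  R3 -= 1·R2 → [0,0,0,1]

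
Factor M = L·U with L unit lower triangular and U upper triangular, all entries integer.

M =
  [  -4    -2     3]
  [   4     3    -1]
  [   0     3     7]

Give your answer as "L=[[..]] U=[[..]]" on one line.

  R1 -= -1·R0 → [0,1,2]
  R2 -= 0·R0 → [0,3,7]
  R2 -= 3·R1 → [0,0,1]

L=[[1,0,0],[-1,1,0],[0,3,1]] U=[[-4,-2,3],[0,1,2],[0,0,1]]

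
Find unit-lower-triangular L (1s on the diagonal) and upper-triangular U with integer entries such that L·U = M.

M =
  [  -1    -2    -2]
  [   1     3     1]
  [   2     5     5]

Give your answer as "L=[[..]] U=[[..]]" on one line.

L=[[1,0,0],[-1,1,0],[-2,1,1]] U=[[-1,-2,-2],[0,1,-1],[0,0,2]]

  r1 -= -1·r0 → [0,1,-1]
  r2 -= -2·r0 → [0,1,1]
  r2 -= 1·r1 → [0,0,2]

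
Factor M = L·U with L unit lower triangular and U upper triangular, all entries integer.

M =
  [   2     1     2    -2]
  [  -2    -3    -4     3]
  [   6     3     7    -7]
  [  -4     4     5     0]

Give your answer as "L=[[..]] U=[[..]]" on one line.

  R1 -= -1·R0 → [0,-2,-2,1]
  R2 -= 3·R0 → [0,0,1,-1]
  R3 -= -2·R0 → [0,6,9,-4]
  R2 -= 0·R1 → [0,0,1,-1]
  R3 -= -3·R1 → [0,0,3,-1]
  R3 -= 3·R2 → [0,0,0,2]

L=[[1,0,0,0],[-1,1,0,0],[3,0,1,0],[-2,-3,3,1]] U=[[2,1,2,-2],[0,-2,-2,1],[0,0,1,-1],[0,0,0,2]]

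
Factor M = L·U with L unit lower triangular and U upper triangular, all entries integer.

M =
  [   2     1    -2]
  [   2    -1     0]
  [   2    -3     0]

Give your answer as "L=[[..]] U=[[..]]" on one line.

  R1 -= 1·R0 → [0,-2,2]
  R2 -= 1·R0 → [0,-4,2]
  R2 -= 2·R1 → [0,0,-2]

L=[[1,0,0],[1,1,0],[1,2,1]] U=[[2,1,-2],[0,-2,2],[0,0,-2]]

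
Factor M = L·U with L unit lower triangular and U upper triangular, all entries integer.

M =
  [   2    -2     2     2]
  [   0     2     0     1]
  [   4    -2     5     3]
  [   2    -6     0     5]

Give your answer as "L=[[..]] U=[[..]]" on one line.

L=[[1,0,0,0],[0,1,0,0],[2,1,1,0],[1,-2,-2,1]] U=[[2,-2,2,2],[0,2,0,1],[0,0,1,-2],[0,0,0,1]]

  row1 -= 0·row0 → [0,2,0,1]
  row2 -= 2·row0 → [0,2,1,-1]
  row3 -= 1·row0 → [0,-4,-2,3]
  row2 -= 1·row1 → [0,0,1,-2]
  row3 -= -2·row1 → [0,0,-2,5]
  row3 -= -2·row2 → [0,0,0,1]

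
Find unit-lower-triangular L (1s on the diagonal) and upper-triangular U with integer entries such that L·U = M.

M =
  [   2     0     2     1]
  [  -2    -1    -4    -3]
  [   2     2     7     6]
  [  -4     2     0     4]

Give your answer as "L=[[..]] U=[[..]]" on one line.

  row1 -= -1·row0 → [0,-1,-2,-2]
  row2 -= 1·row0 → [0,2,5,5]
  row3 -= -2·row0 → [0,2,4,6]
  row2 -= -2·row1 → [0,0,1,1]
  row3 -= -2·row1 → [0,0,0,2]
  row3 -= 0·row2 → [0,0,0,2]

L=[[1,0,0,0],[-1,1,0,0],[1,-2,1,0],[-2,-2,0,1]] U=[[2,0,2,1],[0,-1,-2,-2],[0,0,1,1],[0,0,0,2]]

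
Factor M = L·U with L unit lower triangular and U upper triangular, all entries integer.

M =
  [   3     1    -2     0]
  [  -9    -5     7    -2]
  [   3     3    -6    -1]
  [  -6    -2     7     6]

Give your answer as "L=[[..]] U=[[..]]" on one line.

L=[[1,0,0,0],[-3,1,0,0],[1,-1,1,0],[-2,0,-1,1]] U=[[3,1,-2,0],[0,-2,1,-2],[0,0,-3,-3],[0,0,0,3]]

  row1 -= -3·row0 → [0,-2,1,-2]
  row2 -= 1·row0 → [0,2,-4,-1]
  row3 -= -2·row0 → [0,0,3,6]
  row2 -= -1·row1 → [0,0,-3,-3]
  row3 -= 0·row1 → [0,0,3,6]
  row3 -= -1·row2 → [0,0,0,3]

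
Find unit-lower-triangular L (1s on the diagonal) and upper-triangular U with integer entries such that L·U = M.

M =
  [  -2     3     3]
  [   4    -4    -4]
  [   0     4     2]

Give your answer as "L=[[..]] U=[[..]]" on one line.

L=[[1,0,0],[-2,1,0],[0,2,1]] U=[[-2,3,3],[0,2,2],[0,0,-2]]

  R1 -= -2·R0 → [0,2,2]
  R2 -= 0·R0 → [0,4,2]
  R2 -= 2·R1 → [0,0,-2]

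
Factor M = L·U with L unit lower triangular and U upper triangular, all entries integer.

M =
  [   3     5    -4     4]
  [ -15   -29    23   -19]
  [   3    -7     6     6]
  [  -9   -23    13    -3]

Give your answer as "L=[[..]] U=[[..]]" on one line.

L=[[1,0,0,0],[-5,1,0,0],[1,3,1,0],[-3,2,-5,1]] U=[[3,5,-4,4],[0,-4,3,1],[0,0,1,-1],[0,0,0,2]]

  r1 -= -5·r0 → [0,-4,3,1]
  r2 -= 1·r0 → [0,-12,10,2]
  r3 -= -3·r0 → [0,-8,1,9]
  r2 -= 3·r1 → [0,0,1,-1]
  r3 -= 2·r1 → [0,0,-5,7]
  r3 -= -5·r2 → [0,0,0,2]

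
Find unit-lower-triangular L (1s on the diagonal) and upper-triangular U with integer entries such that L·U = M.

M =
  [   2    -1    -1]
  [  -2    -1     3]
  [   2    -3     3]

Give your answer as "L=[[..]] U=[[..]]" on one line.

  r1 -= -1·r0 → [0,-2,2]
  r2 -= 1·r0 → [0,-2,4]
  r2 -= 1·r1 → [0,0,2]

L=[[1,0,0],[-1,1,0],[1,1,1]] U=[[2,-1,-1],[0,-2,2],[0,0,2]]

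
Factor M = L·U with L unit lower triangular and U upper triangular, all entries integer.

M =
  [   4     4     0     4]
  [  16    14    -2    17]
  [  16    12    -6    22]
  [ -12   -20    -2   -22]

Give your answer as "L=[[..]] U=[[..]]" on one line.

L=[[1,0,0,0],[4,1,0,0],[4,2,1,0],[-3,4,-3,1]] U=[[4,4,0,4],[0,-2,-2,1],[0,0,-2,4],[0,0,0,-2]]

  r1 -= 4·r0 → [0,-2,-2,1]
  r2 -= 4·r0 → [0,-4,-6,6]
  r3 -= -3·r0 → [0,-8,-2,-10]
  r2 -= 2·r1 → [0,0,-2,4]
  r3 -= 4·r1 → [0,0,6,-14]
  r3 -= -3·r2 → [0,0,0,-2]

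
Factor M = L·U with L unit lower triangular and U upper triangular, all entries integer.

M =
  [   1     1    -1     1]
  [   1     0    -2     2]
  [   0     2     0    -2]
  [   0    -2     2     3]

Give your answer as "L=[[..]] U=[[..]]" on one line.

L=[[1,0,0,0],[1,1,0,0],[0,-2,1,0],[0,2,-2,1]] U=[[1,1,-1,1],[0,-1,-1,1],[0,0,-2,0],[0,0,0,1]]

  row1 -= 1·row0 → [0,-1,-1,1]
  row2 -= 0·row0 → [0,2,0,-2]
  row3 -= 0·row0 → [0,-2,2,3]
  row2 -= -2·row1 → [0,0,-2,0]
  row3 -= 2·row1 → [0,0,4,1]
  row3 -= -2·row2 → [0,0,0,1]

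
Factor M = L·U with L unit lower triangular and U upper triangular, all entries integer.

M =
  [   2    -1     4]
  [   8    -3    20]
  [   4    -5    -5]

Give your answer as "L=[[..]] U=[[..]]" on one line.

  R1 -= 4·R0 → [0,1,4]
  R2 -= 2·R0 → [0,-3,-13]
  R2 -= -3·R1 → [0,0,-1]

L=[[1,0,0],[4,1,0],[2,-3,1]] U=[[2,-1,4],[0,1,4],[0,0,-1]]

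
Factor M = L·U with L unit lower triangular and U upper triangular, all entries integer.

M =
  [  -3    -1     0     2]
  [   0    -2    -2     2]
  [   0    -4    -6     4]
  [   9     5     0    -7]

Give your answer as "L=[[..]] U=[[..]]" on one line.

  r1 -= 0·r0 → [0,-2,-2,2]
  r2 -= 0·r0 → [0,-4,-6,4]
  r3 -= -3·r0 → [0,2,0,-1]
  r2 -= 2·r1 → [0,0,-2,0]
  r3 -= -1·r1 → [0,0,-2,1]
  r3 -= 1·r2 → [0,0,0,1]

L=[[1,0,0,0],[0,1,0,0],[0,2,1,0],[-3,-1,1,1]] U=[[-3,-1,0,2],[0,-2,-2,2],[0,0,-2,0],[0,0,0,1]]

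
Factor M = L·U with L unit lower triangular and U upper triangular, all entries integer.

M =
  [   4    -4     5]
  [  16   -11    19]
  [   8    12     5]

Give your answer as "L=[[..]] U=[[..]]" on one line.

L=[[1,0,0],[4,1,0],[2,4,1]] U=[[4,-4,5],[0,5,-1],[0,0,-1]]

  r1 -= 4·r0 → [0,5,-1]
  r2 -= 2·r0 → [0,20,-5]
  r2 -= 4·r1 → [0,0,-1]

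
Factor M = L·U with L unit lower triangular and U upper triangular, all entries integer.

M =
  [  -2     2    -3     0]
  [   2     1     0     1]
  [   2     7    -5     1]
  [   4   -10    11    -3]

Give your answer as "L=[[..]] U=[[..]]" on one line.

  row1 -= -1·row0 → [0,3,-3,1]
  row2 -= -1·row0 → [0,9,-8,1]
  row3 -= -2·row0 → [0,-6,5,-3]
  row2 -= 3·row1 → [0,0,1,-2]
  row3 -= -2·row1 → [0,0,-1,-1]
  row3 -= -1·row2 → [0,0,0,-3]

L=[[1,0,0,0],[-1,1,0,0],[-1,3,1,0],[-2,-2,-1,1]] U=[[-2,2,-3,0],[0,3,-3,1],[0,0,1,-2],[0,0,0,-3]]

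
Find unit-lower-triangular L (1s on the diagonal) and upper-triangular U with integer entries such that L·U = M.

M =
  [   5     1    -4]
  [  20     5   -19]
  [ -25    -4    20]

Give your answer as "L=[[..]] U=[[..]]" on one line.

L=[[1,0,0],[4,1,0],[-5,1,1]] U=[[5,1,-4],[0,1,-3],[0,0,3]]

  r1 -= 4·r0 → [0,1,-3]
  r2 -= -5·r0 → [0,1,0]
  r2 -= 1·r1 → [0,0,3]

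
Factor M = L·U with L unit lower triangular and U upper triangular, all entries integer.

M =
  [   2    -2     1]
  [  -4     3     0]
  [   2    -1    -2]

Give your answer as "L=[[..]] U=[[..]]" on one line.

  r1 -= -2·r0 → [0,-1,2]
  r2 -= 1·r0 → [0,1,-3]
  r2 -= -1·r1 → [0,0,-1]

L=[[1,0,0],[-2,1,0],[1,-1,1]] U=[[2,-2,1],[0,-1,2],[0,0,-1]]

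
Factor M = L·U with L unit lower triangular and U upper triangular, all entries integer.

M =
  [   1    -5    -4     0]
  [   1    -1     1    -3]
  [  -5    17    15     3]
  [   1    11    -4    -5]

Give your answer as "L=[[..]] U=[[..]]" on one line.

L=[[1,0,0,0],[1,1,0,0],[-5,-2,1,0],[1,4,-4,1]] U=[[1,-5,-4,0],[0,4,5,-3],[0,0,5,-3],[0,0,0,-5]]

  r1 -= 1·r0 → [0,4,5,-3]
  r2 -= -5·r0 → [0,-8,-5,3]
  r3 -= 1·r0 → [0,16,0,-5]
  r2 -= -2·r1 → [0,0,5,-3]
  r3 -= 4·r1 → [0,0,-20,7]
  r3 -= -4·r2 → [0,0,0,-5]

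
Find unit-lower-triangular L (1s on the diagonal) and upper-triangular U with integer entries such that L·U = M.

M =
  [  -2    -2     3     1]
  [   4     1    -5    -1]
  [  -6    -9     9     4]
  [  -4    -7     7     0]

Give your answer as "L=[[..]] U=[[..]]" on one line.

L=[[1,0,0,0],[-2,1,0,0],[3,1,1,0],[2,1,0,1]] U=[[-2,-2,3,1],[0,-3,1,1],[0,0,-1,0],[0,0,0,-3]]

  row1 -= -2·row0 → [0,-3,1,1]
  row2 -= 3·row0 → [0,-3,0,1]
  row3 -= 2·row0 → [0,-3,1,-2]
  row2 -= 1·row1 → [0,0,-1,0]
  row3 -= 1·row1 → [0,0,0,-3]
  row3 -= 0·row2 → [0,0,0,-3]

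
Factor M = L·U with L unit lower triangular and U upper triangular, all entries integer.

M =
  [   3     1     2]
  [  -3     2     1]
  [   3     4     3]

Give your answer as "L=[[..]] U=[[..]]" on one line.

  R1 -= -1·R0 → [0,3,3]
  R2 -= 1·R0 → [0,3,1]
  R2 -= 1·R1 → [0,0,-2]

L=[[1,0,0],[-1,1,0],[1,1,1]] U=[[3,1,2],[0,3,3],[0,0,-2]]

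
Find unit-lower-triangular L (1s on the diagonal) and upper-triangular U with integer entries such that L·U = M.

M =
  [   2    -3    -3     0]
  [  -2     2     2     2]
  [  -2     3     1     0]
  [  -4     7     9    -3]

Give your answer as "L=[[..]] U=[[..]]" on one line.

L=[[1,0,0,0],[-1,1,0,0],[-1,0,1,0],[-2,-1,-1,1]] U=[[2,-3,-3,0],[0,-1,-1,2],[0,0,-2,0],[0,0,0,-1]]

  r1 -= -1·r0 → [0,-1,-1,2]
  r2 -= -1·r0 → [0,0,-2,0]
  r3 -= -2·r0 → [0,1,3,-3]
  r2 -= 0·r1 → [0,0,-2,0]
  r3 -= -1·r1 → [0,0,2,-1]
  r3 -= -1·r2 → [0,0,0,-1]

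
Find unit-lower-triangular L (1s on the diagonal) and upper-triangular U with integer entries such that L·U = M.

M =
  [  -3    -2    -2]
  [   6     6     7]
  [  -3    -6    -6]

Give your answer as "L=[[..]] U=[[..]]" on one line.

L=[[1,0,0],[-2,1,0],[1,-2,1]] U=[[-3,-2,-2],[0,2,3],[0,0,2]]

  R1 -= -2·R0 → [0,2,3]
  R2 -= 1·R0 → [0,-4,-4]
  R2 -= -2·R1 → [0,0,2]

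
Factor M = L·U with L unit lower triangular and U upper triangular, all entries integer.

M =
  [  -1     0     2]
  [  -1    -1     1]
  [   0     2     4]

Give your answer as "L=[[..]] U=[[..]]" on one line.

L=[[1,0,0],[1,1,0],[0,-2,1]] U=[[-1,0,2],[0,-1,-1],[0,0,2]]

  r1 -= 1·r0 → [0,-1,-1]
  r2 -= 0·r0 → [0,2,4]
  r2 -= -2·r1 → [0,0,2]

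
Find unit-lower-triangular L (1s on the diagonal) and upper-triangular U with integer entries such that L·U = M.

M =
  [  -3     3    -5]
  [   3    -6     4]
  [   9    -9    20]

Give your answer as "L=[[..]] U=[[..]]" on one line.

L=[[1,0,0],[-1,1,0],[-3,0,1]] U=[[-3,3,-5],[0,-3,-1],[0,0,5]]

  R1 -= -1·R0 → [0,-3,-1]
  R2 -= -3·R0 → [0,0,5]
  R2 -= 0·R1 → [0,0,5]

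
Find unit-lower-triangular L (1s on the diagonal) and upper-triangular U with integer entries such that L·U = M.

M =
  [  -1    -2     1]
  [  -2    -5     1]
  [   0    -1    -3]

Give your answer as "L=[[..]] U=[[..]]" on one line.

  R1 -= 2·R0 → [0,-1,-1]
  R2 -= 0·R0 → [0,-1,-3]
  R2 -= 1·R1 → [0,0,-2]

L=[[1,0,0],[2,1,0],[0,1,1]] U=[[-1,-2,1],[0,-1,-1],[0,0,-2]]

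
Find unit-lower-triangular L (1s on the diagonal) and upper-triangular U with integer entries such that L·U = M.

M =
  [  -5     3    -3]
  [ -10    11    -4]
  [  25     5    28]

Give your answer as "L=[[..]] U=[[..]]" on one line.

L=[[1,0,0],[2,1,0],[-5,4,1]] U=[[-5,3,-3],[0,5,2],[0,0,5]]

  r1 -= 2·r0 → [0,5,2]
  r2 -= -5·r0 → [0,20,13]
  r2 -= 4·r1 → [0,0,5]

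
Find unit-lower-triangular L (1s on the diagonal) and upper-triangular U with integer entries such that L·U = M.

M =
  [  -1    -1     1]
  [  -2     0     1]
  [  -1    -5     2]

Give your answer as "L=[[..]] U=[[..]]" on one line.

L=[[1,0,0],[2,1,0],[1,-2,1]] U=[[-1,-1,1],[0,2,-1],[0,0,-1]]

  r1 -= 2·r0 → [0,2,-1]
  r2 -= 1·r0 → [0,-4,1]
  r2 -= -2·r1 → [0,0,-1]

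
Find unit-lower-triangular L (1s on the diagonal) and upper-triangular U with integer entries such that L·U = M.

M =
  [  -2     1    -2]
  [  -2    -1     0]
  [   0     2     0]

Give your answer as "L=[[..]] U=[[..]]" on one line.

  R1 -= 1·R0 → [0,-2,2]
  R2 -= 0·R0 → [0,2,0]
  R2 -= -1·R1 → [0,0,2]

L=[[1,0,0],[1,1,0],[0,-1,1]] U=[[-2,1,-2],[0,-2,2],[0,0,2]]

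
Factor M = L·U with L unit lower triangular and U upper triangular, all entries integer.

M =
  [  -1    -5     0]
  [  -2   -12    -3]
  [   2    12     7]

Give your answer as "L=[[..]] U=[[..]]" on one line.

  r1 -= 2·r0 → [0,-2,-3]
  r2 -= -2·r0 → [0,2,7]
  r2 -= -1·r1 → [0,0,4]

L=[[1,0,0],[2,1,0],[-2,-1,1]] U=[[-1,-5,0],[0,-2,-3],[0,0,4]]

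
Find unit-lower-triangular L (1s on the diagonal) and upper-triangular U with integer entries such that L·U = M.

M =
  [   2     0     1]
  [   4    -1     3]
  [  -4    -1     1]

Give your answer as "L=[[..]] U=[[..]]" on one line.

L=[[1,0,0],[2,1,0],[-2,1,1]] U=[[2,0,1],[0,-1,1],[0,0,2]]

  r1 -= 2·r0 → [0,-1,1]
  r2 -= -2·r0 → [0,-1,3]
  r2 -= 1·r1 → [0,0,2]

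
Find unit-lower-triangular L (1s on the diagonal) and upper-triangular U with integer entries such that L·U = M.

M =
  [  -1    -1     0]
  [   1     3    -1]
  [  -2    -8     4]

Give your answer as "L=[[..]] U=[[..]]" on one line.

  r1 -= -1·r0 → [0,2,-1]
  r2 -= 2·r0 → [0,-6,4]
  r2 -= -3·r1 → [0,0,1]

L=[[1,0,0],[-1,1,0],[2,-3,1]] U=[[-1,-1,0],[0,2,-1],[0,0,1]]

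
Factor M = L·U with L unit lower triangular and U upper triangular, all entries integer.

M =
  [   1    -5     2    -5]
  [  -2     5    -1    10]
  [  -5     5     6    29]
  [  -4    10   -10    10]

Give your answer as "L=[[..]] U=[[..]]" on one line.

L=[[1,0,0,0],[-2,1,0,0],[-5,4,1,0],[-4,2,-2,1]] U=[[1,-5,2,-5],[0,-5,3,0],[0,0,4,4],[0,0,0,-2]]

  row1 -= -2·row0 → [0,-5,3,0]
  row2 -= -5·row0 → [0,-20,16,4]
  row3 -= -4·row0 → [0,-10,-2,-10]
  row2 -= 4·row1 → [0,0,4,4]
  row3 -= 2·row1 → [0,0,-8,-10]
  row3 -= -2·row2 → [0,0,0,-2]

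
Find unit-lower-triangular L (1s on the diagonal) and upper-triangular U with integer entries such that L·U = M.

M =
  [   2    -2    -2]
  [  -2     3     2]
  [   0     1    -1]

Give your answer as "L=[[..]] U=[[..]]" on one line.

L=[[1,0,0],[-1,1,0],[0,1,1]] U=[[2,-2,-2],[0,1,0],[0,0,-1]]

  row1 -= -1·row0 → [0,1,0]
  row2 -= 0·row0 → [0,1,-1]
  row2 -= 1·row1 → [0,0,-1]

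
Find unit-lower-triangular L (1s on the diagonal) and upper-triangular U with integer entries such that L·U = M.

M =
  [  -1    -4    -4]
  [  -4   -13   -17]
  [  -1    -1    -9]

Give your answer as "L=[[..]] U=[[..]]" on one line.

L=[[1,0,0],[4,1,0],[1,1,1]] U=[[-1,-4,-4],[0,3,-1],[0,0,-4]]

  r1 -= 4·r0 → [0,3,-1]
  r2 -= 1·r0 → [0,3,-5]
  r2 -= 1·r1 → [0,0,-4]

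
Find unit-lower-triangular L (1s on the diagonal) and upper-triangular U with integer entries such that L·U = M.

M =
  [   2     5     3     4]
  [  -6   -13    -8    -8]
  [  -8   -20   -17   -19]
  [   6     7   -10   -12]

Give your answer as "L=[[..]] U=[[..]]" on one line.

L=[[1,0,0,0],[-3,1,0,0],[-4,0,1,0],[3,-4,3,1]] U=[[2,5,3,4],[0,2,1,4],[0,0,-5,-3],[0,0,0,1]]

  r1 -= -3·r0 → [0,2,1,4]
  r2 -= -4·r0 → [0,0,-5,-3]
  r3 -= 3·r0 → [0,-8,-19,-24]
  r2 -= 0·r1 → [0,0,-5,-3]
  r3 -= -4·r1 → [0,0,-15,-8]
  r3 -= 3·r2 → [0,0,0,1]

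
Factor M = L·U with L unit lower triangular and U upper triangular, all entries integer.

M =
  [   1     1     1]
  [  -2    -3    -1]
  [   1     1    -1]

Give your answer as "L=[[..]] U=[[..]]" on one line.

L=[[1,0,0],[-2,1,0],[1,0,1]] U=[[1,1,1],[0,-1,1],[0,0,-2]]

  R1 -= -2·R0 → [0,-1,1]
  R2 -= 1·R0 → [0,0,-2]
  R2 -= 0·R1 → [0,0,-2]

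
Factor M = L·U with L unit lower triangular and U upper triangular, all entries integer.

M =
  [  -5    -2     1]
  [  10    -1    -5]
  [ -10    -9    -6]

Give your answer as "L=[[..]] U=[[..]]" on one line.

  r1 -= -2·r0 → [0,-5,-3]
  r2 -= 2·r0 → [0,-5,-8]
  r2 -= 1·r1 → [0,0,-5]

L=[[1,0,0],[-2,1,0],[2,1,1]] U=[[-5,-2,1],[0,-5,-3],[0,0,-5]]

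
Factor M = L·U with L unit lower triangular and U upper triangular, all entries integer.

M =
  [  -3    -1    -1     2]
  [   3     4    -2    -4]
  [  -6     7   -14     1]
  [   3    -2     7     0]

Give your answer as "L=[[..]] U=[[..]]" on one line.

  r1 -= -1·r0 → [0,3,-3,-2]
  r2 -= 2·r0 → [0,9,-12,-3]
  r3 -= -1·r0 → [0,-3,6,2]
  r2 -= 3·r1 → [0,0,-3,3]
  r3 -= -1·r1 → [0,0,3,0]
  r3 -= -1·r2 → [0,0,0,3]

L=[[1,0,0,0],[-1,1,0,0],[2,3,1,0],[-1,-1,-1,1]] U=[[-3,-1,-1,2],[0,3,-3,-2],[0,0,-3,3],[0,0,0,3]]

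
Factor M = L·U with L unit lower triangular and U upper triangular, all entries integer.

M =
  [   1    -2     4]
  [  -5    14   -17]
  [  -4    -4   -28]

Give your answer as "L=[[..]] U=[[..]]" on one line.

L=[[1,0,0],[-5,1,0],[-4,-3,1]] U=[[1,-2,4],[0,4,3],[0,0,-3]]

  R1 -= -5·R0 → [0,4,3]
  R2 -= -4·R0 → [0,-12,-12]
  R2 -= -3·R1 → [0,0,-3]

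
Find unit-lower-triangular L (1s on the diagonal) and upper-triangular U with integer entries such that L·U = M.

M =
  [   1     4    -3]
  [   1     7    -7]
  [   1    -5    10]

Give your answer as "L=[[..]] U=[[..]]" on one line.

  R1 -= 1·R0 → [0,3,-4]
  R2 -= 1·R0 → [0,-9,13]
  R2 -= -3·R1 → [0,0,1]

L=[[1,0,0],[1,1,0],[1,-3,1]] U=[[1,4,-3],[0,3,-4],[0,0,1]]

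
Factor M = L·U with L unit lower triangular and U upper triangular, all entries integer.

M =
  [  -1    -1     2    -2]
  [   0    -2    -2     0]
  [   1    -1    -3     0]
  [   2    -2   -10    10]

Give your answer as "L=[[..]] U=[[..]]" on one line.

  R1 -= 0·R0 → [0,-2,-2,0]
  R2 -= -1·R0 → [0,-2,-1,-2]
  R3 -= -2·R0 → [0,-4,-6,6]
  R2 -= 1·R1 → [0,0,1,-2]
  R3 -= 2·R1 → [0,0,-2,6]
  R3 -= -2·R2 → [0,0,0,2]

L=[[1,0,0,0],[0,1,0,0],[-1,1,1,0],[-2,2,-2,1]] U=[[-1,-1,2,-2],[0,-2,-2,0],[0,0,1,-2],[0,0,0,2]]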